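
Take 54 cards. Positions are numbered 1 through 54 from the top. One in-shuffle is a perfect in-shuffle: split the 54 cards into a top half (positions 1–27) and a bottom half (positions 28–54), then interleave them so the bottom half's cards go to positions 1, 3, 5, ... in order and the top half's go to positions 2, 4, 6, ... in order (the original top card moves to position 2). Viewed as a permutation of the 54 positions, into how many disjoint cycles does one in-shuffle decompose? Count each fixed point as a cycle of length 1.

4

Trace each unvisited position around until it returns:
(1 2 4 8 16 32 ... len 20) (3 6 12 24 48 41 ... len 20) (5 10 20 40 25 50 45 35 15 30) (11 22 44 33)
4 cycles in total.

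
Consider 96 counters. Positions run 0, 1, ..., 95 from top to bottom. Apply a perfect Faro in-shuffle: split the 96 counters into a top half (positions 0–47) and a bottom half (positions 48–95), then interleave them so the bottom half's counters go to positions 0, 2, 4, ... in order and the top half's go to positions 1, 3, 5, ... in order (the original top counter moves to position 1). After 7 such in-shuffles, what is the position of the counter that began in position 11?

Track the counter's position through each in-shuffle:
11 → 23 → 47 → 95 → 94 → 92 → 88 → 80

80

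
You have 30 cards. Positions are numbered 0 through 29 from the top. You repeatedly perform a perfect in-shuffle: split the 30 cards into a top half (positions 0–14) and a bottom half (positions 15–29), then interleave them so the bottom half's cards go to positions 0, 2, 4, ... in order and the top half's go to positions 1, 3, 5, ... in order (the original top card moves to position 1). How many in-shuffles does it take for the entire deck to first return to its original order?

5

The in-shuffle permutes the 30 positions with cycle lengths [5, 5, 5, 5, 5, 5].
Every card is home exactly when every cycle has completed a whole number of laps, i.e. after lcm(5) = 5 in-shuffles.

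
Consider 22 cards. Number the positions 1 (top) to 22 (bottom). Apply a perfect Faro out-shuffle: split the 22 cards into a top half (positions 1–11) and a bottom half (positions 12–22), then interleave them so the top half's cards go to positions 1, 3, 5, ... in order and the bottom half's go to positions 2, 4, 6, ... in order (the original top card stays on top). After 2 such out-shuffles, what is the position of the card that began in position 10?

Track the card's position through each out-shuffle:
10 → 19 → 16

16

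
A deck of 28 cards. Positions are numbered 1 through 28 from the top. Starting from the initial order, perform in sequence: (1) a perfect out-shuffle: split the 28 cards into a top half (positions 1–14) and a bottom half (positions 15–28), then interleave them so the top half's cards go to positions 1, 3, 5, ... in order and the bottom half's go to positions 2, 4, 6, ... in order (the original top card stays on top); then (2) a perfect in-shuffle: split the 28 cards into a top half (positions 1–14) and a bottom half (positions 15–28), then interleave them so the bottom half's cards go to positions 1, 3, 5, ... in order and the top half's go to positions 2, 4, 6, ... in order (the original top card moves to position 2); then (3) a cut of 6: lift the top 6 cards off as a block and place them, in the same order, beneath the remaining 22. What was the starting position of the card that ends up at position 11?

12

Undo the operations in reverse order, starting from position 11:
  undo op 3 (cut 6): 11 ← 17
  undo op 2 (in-shuffle, from bottom half): 17 ← 23
  undo op 1 (out-shuffle, from top half): 23 ← 12
So the card at position 11 came from original position 12.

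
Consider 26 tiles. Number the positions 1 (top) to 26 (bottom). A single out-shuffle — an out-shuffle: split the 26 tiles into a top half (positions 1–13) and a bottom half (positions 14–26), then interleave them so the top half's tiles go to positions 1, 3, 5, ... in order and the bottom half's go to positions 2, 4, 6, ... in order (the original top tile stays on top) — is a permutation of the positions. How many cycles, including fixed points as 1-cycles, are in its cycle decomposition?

4

Trace each unvisited position around until it returns:
(1) (2 3 5 9 17 8 ... len 20) (6 11 21 16) (26)
4 cycles in total.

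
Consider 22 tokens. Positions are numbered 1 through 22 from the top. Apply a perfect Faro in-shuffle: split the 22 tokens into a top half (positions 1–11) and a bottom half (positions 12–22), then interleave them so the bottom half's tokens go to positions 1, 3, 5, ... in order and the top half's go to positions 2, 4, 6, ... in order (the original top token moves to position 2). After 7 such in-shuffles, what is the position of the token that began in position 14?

21

Track the token's position through each in-shuffle:
14 → 5 → 10 → 20 → 17 → 11 → 22 → 21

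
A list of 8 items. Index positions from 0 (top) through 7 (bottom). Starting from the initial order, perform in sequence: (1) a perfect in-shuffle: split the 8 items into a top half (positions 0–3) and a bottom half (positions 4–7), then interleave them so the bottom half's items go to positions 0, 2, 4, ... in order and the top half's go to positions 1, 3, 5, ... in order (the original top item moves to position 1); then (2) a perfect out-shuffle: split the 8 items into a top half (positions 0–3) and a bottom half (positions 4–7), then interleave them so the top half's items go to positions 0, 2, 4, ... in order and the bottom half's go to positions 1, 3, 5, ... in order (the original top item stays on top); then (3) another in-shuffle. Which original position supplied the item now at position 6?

3

Undo the operations in reverse order, starting from position 6:
  undo op 3 (in-shuffle, from bottom half): 6 ← 7
  undo op 2 (out-shuffle, from bottom half): 7 ← 7
  undo op 1 (in-shuffle, from top half): 7 ← 3
So the item at position 6 came from original position 3.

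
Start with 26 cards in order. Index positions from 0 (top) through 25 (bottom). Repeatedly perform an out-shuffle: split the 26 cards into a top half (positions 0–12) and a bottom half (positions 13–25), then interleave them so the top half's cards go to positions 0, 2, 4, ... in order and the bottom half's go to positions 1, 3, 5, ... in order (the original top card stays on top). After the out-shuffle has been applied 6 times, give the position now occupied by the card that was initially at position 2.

3

Track the card's position through each out-shuffle:
2 → 4 → 8 → 16 → 7 → 14 → 3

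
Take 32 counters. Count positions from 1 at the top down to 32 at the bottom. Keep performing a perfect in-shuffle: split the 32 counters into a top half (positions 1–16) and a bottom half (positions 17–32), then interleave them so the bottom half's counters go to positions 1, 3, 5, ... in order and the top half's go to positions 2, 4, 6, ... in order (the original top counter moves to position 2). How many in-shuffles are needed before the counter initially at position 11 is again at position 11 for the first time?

2

Follow position 11 under repeated in-shuffles:
11 → 22 → 11
It first returns after 2 in-shuffles.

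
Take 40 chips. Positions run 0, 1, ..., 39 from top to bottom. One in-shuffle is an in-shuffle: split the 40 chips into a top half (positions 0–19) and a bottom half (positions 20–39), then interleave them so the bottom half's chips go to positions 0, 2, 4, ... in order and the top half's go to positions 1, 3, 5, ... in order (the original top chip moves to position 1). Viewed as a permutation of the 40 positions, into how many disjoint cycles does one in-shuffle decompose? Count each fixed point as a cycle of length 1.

2

Trace each unvisited position around until it returns:
(0 1 3 7 15 31 ... len 20) (2 5 11 23 6 13 ... len 20)
2 cycles in total.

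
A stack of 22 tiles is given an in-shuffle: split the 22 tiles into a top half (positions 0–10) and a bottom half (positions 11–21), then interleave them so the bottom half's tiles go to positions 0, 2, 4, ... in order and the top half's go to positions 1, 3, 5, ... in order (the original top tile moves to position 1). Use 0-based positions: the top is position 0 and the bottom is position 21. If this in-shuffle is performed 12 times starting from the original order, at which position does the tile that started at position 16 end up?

10

Track the tile's position through each in-shuffle:
16 → 10 → 21 → 20 → 18 → 14 → 6 → 13 → 4 → 9 → 19 → 16 → 10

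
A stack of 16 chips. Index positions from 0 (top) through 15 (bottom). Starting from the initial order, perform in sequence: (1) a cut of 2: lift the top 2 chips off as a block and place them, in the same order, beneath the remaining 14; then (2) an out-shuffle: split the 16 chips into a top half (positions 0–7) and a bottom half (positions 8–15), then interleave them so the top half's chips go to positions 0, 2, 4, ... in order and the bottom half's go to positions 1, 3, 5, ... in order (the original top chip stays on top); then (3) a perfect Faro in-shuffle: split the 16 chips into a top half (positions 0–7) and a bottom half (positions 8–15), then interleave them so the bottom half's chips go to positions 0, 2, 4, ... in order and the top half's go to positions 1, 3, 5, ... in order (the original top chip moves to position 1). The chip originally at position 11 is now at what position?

Track the chip from position 11 forward through each operation:
  after op 1 (cut 2): 11 → 9
  after op 2 (out-shuffle): 9 → 3
  after op 3 (in-shuffle): 3 → 7

7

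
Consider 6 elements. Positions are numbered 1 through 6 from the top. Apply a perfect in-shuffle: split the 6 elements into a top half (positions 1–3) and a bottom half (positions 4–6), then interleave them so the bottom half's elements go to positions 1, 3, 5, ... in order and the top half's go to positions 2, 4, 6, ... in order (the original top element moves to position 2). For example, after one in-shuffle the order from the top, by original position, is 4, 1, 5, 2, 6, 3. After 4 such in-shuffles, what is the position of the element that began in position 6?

5

Track the element's position through each in-shuffle:
6 → 5 → 3 → 6 → 5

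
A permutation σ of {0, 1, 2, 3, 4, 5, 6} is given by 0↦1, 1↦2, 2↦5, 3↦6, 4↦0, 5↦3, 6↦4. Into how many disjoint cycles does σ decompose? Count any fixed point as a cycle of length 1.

Cycle decomposition: (0 1 2 5 3 6 4).
1 cycle.

1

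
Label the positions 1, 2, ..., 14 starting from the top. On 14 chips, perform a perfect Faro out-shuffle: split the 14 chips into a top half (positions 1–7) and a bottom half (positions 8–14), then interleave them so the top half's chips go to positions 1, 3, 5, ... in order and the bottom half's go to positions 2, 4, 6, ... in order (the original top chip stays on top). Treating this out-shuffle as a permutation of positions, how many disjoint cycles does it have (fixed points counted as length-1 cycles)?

3

Trace each unvisited position around until it returns:
(1) (2 3 5 9 4 7 ... len 12) (14)
3 cycles in total.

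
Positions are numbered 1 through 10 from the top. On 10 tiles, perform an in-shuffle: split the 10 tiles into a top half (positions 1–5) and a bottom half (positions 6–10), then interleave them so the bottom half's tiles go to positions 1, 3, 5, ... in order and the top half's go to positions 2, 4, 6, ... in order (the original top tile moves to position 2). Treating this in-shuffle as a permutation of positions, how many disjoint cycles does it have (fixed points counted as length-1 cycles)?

Trace each unvisited position around until it returns:
(1 2 4 8 5 10 9 7 3 6)
1 cycle in total.

1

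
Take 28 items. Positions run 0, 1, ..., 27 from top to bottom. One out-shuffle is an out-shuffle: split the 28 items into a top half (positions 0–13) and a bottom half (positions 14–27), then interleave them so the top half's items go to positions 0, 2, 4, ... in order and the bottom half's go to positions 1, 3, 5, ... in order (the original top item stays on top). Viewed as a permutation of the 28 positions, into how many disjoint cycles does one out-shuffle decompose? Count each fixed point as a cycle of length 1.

5

Trace each unvisited position around until it returns:
(0) (1 2 4 8 16 5 ... len 18) (3 6 12 24 21 15) (9 18) (27)
5 cycles in total.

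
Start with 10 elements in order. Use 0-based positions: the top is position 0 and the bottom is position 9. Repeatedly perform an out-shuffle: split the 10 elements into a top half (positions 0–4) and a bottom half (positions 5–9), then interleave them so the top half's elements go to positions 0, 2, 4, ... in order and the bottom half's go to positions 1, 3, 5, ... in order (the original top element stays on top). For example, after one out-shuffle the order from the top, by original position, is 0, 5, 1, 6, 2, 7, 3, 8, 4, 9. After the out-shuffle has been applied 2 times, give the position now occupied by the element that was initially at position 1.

4

Track the element's position through each out-shuffle:
1 → 2 → 4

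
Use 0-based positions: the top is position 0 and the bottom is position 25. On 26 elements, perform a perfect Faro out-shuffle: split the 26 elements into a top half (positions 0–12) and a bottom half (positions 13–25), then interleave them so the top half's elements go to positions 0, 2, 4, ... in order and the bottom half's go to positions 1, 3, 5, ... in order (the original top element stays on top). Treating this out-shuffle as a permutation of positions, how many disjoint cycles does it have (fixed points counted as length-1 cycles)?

4

Trace each unvisited position around until it returns:
(0) (1 2 4 8 16 7 ... len 20) (5 10 20 15) (25)
4 cycles in total.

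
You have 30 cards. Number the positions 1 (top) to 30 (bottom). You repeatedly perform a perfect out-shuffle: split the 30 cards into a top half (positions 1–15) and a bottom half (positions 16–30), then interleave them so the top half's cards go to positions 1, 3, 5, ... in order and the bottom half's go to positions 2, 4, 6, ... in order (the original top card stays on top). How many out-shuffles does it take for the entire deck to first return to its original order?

28

The out-shuffle permutes the 30 positions with cycle lengths [1, 1, 28].
Every card is home exactly when every cycle has completed a whole number of laps, i.e. after lcm(1, 28) = 28 out-shuffles.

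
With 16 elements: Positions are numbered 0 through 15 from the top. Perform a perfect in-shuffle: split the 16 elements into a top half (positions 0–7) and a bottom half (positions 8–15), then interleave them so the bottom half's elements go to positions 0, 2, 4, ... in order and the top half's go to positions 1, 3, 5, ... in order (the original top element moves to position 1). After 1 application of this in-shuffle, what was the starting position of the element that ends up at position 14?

Work backwards from position 14, undoing one in-shuffle at a time:
14 ← 15
So the element now at position 14 started at position 15.

15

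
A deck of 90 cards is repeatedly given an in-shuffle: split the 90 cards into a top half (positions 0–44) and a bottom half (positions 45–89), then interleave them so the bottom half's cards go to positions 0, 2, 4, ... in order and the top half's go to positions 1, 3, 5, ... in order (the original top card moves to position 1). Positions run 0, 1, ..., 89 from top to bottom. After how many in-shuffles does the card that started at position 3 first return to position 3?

12

Follow position 3 under repeated in-shuffles:
3 → 7 → 15 → 31 → 63 → 36 → 73 → 56 → 22 → 45 → 0 → 1 → 3
It first returns after 12 in-shuffles.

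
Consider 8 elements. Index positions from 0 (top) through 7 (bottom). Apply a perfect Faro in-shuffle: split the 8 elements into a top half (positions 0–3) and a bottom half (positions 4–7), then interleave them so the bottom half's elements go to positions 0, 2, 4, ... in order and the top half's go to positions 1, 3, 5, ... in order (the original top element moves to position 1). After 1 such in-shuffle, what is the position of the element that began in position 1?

Track the element's position through each in-shuffle:
1 → 3

3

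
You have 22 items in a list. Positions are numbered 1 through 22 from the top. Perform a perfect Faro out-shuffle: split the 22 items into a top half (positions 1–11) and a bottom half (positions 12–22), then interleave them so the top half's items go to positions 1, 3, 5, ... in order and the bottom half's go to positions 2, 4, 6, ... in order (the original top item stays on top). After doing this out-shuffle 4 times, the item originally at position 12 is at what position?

Track the item's position through each out-shuffle:
12 → 2 → 3 → 5 → 9

9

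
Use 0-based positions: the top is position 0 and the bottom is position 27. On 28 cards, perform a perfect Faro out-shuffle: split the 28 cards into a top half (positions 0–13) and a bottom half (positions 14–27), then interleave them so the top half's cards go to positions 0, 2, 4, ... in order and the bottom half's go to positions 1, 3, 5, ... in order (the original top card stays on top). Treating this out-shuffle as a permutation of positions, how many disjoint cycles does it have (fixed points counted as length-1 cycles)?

5

Trace each unvisited position around until it returns:
(0) (1 2 4 8 16 5 ... len 18) (3 6 12 24 21 15) (9 18) (27)
5 cycles in total.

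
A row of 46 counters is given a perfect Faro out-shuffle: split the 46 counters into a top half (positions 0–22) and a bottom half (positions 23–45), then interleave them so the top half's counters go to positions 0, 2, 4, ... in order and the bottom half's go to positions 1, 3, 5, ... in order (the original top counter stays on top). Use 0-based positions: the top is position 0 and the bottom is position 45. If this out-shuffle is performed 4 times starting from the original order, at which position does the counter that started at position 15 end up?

15

Track the counter's position through each out-shuffle:
15 → 30 → 15 → 30 → 15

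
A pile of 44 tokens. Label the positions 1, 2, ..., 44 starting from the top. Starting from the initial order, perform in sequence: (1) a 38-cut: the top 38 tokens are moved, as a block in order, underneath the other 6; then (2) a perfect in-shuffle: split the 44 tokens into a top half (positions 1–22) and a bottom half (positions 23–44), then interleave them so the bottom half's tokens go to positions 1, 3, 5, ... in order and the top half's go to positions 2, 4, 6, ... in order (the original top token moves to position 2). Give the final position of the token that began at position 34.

35

Track the token from position 34 forward through each operation:
  after op 1 (cut 38): 34 → 40
  after op 2 (in-shuffle): 40 → 35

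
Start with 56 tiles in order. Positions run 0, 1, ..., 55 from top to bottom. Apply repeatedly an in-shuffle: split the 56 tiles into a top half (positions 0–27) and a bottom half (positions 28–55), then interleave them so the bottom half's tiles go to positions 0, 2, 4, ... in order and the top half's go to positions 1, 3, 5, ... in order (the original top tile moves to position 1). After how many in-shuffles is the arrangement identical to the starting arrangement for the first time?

18

The in-shuffle permutes the 56 positions with cycle lengths [2, 18, 18, 18].
Every tile is home exactly when every cycle has completed a whole number of laps, i.e. after lcm(2, 18) = 18 in-shuffles.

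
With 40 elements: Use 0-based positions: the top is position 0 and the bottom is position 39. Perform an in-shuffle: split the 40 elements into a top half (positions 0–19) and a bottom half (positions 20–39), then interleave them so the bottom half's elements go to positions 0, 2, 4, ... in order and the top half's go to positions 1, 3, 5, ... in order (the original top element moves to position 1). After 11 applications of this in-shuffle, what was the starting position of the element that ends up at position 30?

4

Work backwards from position 30, undoing one in-shuffle at a time:
30 ← 35 ← 17 ← 8 ← 24 ← 32 ← 36 ← 38 ← 39 ← 19 ← 9 ← 4
So the element now at position 30 started at position 4.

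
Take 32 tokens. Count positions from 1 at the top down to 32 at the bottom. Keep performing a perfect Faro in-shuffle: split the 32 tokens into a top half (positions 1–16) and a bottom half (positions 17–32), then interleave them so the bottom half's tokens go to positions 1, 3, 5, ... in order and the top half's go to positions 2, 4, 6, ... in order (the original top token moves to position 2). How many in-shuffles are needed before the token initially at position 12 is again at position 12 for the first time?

Follow position 12 under repeated in-shuffles:
12 → 24 → 15 → 30 → 27 → 21 → 9 → 18 → 3 → 6 → 12
It first returns after 10 in-shuffles.

10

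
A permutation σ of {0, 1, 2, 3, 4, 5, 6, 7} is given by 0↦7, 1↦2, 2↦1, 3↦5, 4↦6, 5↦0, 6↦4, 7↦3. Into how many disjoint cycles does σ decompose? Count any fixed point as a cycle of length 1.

Cycle decomposition: (0 7 3 5) (1 2) (4 6).
3 cycles.

3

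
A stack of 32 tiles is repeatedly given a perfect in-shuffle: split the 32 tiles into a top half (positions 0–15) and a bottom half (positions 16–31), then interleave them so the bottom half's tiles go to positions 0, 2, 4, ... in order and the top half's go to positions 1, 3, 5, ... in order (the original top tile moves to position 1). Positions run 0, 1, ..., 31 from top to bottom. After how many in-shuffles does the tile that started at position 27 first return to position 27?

10

Follow position 27 under repeated in-shuffles:
27 → 22 → 12 → 25 → 18 → 4 → 9 → 19 → 6 → 13 → 27
It first returns after 10 in-shuffles.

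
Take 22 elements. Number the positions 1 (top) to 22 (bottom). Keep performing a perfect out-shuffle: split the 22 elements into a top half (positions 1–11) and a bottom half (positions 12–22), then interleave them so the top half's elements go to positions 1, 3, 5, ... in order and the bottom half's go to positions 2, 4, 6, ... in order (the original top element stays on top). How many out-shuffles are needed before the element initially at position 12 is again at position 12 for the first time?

Follow position 12 under repeated out-shuffles:
12 → 2 → 3 → 5 → 9 → 17 → 12
It first returns after 6 out-shuffles.

6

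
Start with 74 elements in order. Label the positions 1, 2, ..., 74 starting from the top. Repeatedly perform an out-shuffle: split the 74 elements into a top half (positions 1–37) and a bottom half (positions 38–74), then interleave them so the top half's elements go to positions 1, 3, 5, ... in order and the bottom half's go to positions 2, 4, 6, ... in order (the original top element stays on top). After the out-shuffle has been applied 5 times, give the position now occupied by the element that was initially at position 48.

45

Track the element's position through each out-shuffle:
48 → 22 → 43 → 12 → 23 → 45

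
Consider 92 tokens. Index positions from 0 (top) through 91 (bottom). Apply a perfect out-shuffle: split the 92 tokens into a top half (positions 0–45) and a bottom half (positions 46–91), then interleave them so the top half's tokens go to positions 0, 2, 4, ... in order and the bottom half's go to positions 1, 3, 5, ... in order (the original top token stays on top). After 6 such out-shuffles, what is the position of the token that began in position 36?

Track the token's position through each out-shuffle:
36 → 72 → 53 → 15 → 30 → 60 → 29

29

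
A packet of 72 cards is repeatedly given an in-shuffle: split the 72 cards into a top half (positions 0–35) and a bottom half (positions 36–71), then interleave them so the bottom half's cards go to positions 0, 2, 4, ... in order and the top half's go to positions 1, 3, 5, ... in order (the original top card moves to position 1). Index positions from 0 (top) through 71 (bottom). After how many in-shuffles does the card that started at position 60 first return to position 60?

Follow position 60 under repeated in-shuffles:
60 → 48 → 24 → 49 → 26 → 53 → 34 → 69 → 66 → 60
It first returns after 9 in-shuffles.

9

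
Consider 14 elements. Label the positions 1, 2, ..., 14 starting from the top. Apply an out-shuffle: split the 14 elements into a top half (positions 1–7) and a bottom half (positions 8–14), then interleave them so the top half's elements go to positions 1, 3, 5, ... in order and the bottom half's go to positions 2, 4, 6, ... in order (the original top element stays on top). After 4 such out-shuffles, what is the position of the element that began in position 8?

Track the element's position through each out-shuffle:
8 → 2 → 3 → 5 → 9

9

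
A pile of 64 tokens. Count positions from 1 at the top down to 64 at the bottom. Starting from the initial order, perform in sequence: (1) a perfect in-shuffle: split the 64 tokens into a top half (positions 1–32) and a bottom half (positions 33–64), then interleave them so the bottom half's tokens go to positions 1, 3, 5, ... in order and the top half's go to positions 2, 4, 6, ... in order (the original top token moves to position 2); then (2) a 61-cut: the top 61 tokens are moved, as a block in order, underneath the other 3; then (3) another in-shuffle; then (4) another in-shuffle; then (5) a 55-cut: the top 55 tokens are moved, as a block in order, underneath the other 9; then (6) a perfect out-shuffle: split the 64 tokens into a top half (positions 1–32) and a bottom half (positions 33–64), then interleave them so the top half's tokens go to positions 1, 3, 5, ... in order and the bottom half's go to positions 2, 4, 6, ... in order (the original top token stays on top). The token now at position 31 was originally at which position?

Undo the operations in reverse order, starting from position 31:
  undo op 6 (out-shuffle, from top half): 31 ← 16
  undo op 5 (cut 55): 16 ← 7
  undo op 4 (in-shuffle, from bottom half): 7 ← 36
  undo op 3 (in-shuffle, from top half): 36 ← 18
  undo op 2 (cut 61): 18 ← 15
  undo op 1 (in-shuffle, from bottom half): 15 ← 40
So the token at position 31 came from original position 40.

40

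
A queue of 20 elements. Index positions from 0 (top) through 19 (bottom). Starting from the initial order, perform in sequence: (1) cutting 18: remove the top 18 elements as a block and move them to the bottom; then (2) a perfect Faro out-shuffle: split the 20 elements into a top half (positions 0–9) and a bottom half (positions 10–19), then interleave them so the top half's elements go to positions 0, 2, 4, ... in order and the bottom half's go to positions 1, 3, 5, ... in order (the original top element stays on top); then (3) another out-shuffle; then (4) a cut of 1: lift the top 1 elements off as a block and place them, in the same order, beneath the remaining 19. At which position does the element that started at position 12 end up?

Track the element from position 12 forward through each operation:
  after op 1 (cut 18): 12 → 14
  after op 2 (out-shuffle): 14 → 9
  after op 3 (out-shuffle): 9 → 18
  after op 4 (cut 1): 18 → 17

17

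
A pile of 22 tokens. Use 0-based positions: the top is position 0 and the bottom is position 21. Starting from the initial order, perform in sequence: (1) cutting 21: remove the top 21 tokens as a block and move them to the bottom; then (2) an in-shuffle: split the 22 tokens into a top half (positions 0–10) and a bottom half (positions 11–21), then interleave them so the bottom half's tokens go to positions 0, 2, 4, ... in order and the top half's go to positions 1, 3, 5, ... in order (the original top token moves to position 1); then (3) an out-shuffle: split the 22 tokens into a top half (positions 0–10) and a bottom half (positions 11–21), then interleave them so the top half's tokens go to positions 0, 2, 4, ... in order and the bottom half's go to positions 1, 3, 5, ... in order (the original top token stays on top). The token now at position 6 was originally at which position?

Undo the operations in reverse order, starting from position 6:
  undo op 3 (out-shuffle, from top half): 6 ← 3
  undo op 2 (in-shuffle, from top half): 3 ← 1
  undo op 1 (cut 21): 1 ← 0
So the token at position 6 came from original position 0.

0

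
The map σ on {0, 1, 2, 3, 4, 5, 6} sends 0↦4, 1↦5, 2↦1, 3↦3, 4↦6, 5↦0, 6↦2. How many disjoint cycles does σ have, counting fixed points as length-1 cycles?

2

Cycle decomposition: (0 4 6 2 1 5) (3).
2 cycles.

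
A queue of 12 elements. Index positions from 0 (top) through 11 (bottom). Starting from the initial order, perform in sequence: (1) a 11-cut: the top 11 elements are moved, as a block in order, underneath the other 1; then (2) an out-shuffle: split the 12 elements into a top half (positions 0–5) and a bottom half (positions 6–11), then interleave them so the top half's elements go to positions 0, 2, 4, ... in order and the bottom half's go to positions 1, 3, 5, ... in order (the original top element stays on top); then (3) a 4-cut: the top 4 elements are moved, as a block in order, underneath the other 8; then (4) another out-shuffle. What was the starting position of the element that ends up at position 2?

Undo the operations in reverse order, starting from position 2:
  undo op 4 (out-shuffle, from top half): 2 ← 1
  undo op 3 (cut 4): 1 ← 5
  undo op 2 (out-shuffle, from bottom half): 5 ← 8
  undo op 1 (cut 11): 8 ← 7
So the element at position 2 came from original position 7.

7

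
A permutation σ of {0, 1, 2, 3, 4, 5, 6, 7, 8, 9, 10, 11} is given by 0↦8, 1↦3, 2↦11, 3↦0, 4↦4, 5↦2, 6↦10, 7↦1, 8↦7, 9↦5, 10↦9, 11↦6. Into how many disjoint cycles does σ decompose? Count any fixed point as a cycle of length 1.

3

Cycle decomposition: (0 8 7 1 3) (2 11 6 10 9 5) (4).
3 cycles.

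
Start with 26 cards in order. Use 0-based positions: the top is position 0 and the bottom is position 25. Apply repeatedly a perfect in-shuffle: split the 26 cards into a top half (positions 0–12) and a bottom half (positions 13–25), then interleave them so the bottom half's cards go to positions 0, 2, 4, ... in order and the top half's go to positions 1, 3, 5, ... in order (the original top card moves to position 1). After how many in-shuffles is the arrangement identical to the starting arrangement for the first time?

18

The in-shuffle permutes the 26 positions with cycle lengths [2, 6, 18].
Every card is home exactly when every cycle has completed a whole number of laps, i.e. after lcm(2, 6, 18) = 18 in-shuffles.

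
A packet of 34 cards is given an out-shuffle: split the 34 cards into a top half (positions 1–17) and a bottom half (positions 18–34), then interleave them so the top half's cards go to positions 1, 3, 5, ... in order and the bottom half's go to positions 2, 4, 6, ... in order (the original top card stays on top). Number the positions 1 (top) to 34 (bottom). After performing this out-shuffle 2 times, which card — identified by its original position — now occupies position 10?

Work backwards from position 10, undoing one out-shuffle at a time:
10 ← 22 ← 28
So the card now at position 10 started at position 28.

28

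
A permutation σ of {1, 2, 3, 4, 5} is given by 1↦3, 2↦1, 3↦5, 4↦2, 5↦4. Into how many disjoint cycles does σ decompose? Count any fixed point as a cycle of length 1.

1

Cycle decomposition: (1 3 5 4 2).
1 cycle.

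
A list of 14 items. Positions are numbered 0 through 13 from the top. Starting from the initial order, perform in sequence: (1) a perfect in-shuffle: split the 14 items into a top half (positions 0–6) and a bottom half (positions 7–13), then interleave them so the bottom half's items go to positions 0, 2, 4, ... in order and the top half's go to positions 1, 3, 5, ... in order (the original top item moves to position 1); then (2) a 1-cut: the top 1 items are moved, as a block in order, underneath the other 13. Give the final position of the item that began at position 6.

Track the item from position 6 forward through each operation:
  after op 1 (in-shuffle): 6 → 13
  after op 2 (cut 1): 13 → 12

12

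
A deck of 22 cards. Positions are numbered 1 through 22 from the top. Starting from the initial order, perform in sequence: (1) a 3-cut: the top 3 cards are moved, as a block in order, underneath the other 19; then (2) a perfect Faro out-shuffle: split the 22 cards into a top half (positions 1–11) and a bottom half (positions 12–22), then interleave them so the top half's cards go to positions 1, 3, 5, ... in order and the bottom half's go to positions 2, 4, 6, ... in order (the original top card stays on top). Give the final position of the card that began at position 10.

13

Track the card from position 10 forward through each operation:
  after op 1 (cut 3): 10 → 7
  after op 2 (out-shuffle): 7 → 13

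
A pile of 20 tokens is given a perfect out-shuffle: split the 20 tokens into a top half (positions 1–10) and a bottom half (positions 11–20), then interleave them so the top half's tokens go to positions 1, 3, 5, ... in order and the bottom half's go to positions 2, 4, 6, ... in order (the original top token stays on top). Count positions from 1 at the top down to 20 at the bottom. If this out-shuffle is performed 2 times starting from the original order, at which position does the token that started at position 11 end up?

3

Track the token's position through each out-shuffle:
11 → 2 → 3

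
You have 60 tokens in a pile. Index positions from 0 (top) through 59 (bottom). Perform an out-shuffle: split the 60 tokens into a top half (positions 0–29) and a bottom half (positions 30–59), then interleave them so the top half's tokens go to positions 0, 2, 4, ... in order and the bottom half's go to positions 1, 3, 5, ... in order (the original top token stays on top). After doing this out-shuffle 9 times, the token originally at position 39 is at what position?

Track the token's position through each out-shuffle:
39 → 19 → 38 → 17 → 34 → 9 → 18 → 36 → 13 → 26

26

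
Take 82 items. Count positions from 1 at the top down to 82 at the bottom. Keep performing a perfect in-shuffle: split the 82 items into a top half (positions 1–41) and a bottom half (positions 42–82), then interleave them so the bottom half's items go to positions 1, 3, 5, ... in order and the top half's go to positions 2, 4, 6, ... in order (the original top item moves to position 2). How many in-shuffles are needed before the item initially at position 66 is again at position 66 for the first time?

82

Follow position 66 under repeated in-shuffles:
66 → 49 → 15 → 30 → 60 → 37 → 74 → 65 → ... → 66 (length 82)
It first returns after 82 in-shuffles.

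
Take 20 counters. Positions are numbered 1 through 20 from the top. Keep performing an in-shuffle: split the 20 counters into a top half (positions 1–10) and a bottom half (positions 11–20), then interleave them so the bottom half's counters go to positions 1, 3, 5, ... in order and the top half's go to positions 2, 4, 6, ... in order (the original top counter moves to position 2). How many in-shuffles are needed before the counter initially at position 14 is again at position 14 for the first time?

Follow position 14 under repeated in-shuffles:
14 → 7 → 14
It first returns after 2 in-shuffles.

2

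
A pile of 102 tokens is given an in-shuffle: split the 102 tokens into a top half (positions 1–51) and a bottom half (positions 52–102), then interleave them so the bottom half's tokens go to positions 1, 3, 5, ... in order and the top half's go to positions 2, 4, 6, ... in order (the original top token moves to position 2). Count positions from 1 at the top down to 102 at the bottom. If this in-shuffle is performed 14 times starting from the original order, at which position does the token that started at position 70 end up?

78

Track position through each in-shuffle: 70 → 37 → 74 → 45 → 90 → ... (continuing for 14 shuffles total) → 78.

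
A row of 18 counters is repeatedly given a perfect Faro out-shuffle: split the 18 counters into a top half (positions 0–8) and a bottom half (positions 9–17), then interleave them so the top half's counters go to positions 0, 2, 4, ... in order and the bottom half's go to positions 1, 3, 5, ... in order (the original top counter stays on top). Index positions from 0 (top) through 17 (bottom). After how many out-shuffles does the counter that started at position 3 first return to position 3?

8

Follow position 3 under repeated out-shuffles:
3 → 6 → 12 → 7 → 14 → 11 → 5 → 10 → 3
It first returns after 8 out-shuffles.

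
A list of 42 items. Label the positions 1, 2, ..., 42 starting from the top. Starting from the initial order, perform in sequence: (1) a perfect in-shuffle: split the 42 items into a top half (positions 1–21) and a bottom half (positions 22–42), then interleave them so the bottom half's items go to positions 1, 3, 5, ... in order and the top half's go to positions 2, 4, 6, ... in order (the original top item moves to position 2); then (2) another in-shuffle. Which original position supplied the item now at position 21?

Undo the operations in reverse order, starting from position 21:
  undo op 2 (in-shuffle, from bottom half): 21 ← 32
  undo op 1 (in-shuffle, from top half): 32 ← 16
So the item at position 21 came from original position 16.

16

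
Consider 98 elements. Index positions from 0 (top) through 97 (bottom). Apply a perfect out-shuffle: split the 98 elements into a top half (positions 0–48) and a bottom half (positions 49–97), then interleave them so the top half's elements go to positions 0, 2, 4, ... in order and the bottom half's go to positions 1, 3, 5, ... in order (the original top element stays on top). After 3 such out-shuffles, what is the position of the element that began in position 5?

40

Track the element's position through each out-shuffle:
5 → 10 → 20 → 40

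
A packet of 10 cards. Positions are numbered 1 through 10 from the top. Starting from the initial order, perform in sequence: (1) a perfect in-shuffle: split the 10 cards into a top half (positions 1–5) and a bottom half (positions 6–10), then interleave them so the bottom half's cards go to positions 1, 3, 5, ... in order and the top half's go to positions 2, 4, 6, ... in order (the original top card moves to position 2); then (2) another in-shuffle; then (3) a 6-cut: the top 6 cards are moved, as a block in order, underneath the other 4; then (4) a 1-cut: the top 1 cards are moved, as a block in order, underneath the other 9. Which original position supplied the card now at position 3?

8

Undo the operations in reverse order, starting from position 3:
  undo op 4 (cut 1): 3 ← 4
  undo op 3 (cut 6): 4 ← 10
  undo op 2 (in-shuffle, from top half): 10 ← 5
  undo op 1 (in-shuffle, from bottom half): 5 ← 8
So the card at position 3 came from original position 8.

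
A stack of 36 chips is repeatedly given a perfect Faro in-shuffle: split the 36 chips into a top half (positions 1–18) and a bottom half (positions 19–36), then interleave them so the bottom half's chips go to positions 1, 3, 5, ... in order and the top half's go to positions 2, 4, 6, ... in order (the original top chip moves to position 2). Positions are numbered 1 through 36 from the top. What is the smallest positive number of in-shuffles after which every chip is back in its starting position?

36

The in-shuffle permutes the 36 positions with cycle lengths [36].
Every chip is home exactly when every cycle has completed a whole number of laps, i.e. after lcm(36) = 36 in-shuffles.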